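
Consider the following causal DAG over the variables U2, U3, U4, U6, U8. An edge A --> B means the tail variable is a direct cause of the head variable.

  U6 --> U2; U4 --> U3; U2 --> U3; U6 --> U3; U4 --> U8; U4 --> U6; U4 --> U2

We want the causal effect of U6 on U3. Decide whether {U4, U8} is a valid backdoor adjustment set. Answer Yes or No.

Backdoor paths from U6 to U3 (paths whose first edge points into U6):
  P1: U6 <- U4 -> U2 -> U3
  P2: U6 <- U4 -> U3
Condition 1 (no descendant of U6 in the set): holds — descendants of U6 are {U2, U3}; none are in {U4, U8}.
Condition 2 (every backdoor path blocked by {U4, U8}):
  P1: blocked at fork node U4 ∈ conditioning set.
  P2: blocked at fork node U4 ∈ conditioning set.
{U4, U8} satisfies the backdoor criterion.

Yes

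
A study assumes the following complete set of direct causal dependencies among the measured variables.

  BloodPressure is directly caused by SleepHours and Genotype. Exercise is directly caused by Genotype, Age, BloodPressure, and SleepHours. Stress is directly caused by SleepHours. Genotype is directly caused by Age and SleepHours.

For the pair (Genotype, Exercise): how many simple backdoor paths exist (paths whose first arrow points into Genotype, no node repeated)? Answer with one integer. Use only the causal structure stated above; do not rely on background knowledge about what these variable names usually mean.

A backdoor path from Genotype to Exercise is any simple undirected path whose first edge points into Genotype (i.e. leaves Genotype via a parent).
Parents of Genotype: {Age, SleepHours}.
Enumerating:
  P1: Genotype <- Age -> Exercise
  P2: Genotype <- SleepHours -> BloodPressure -> Exercise
  P3: Genotype <- SleepHours -> Exercise
That exhausts the simple backdoor paths. Count: 3.

3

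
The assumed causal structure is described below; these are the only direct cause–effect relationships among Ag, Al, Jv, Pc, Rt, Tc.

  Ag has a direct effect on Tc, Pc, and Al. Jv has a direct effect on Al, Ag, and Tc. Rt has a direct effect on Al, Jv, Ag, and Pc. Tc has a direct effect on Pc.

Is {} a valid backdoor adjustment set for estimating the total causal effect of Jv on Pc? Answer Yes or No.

No

Backdoor paths from Jv to Pc (paths whose first edge points into Jv):
  P1: Jv <- Rt -> Ag -> Tc -> Pc
  P2: Jv <- Rt -> Ag -> Pc
  P3: Jv <- Rt -> Al <- Ag -> Tc -> Pc
  P4: Jv <- Rt -> Al <- Ag -> Pc
  P5: Jv <- Rt -> Pc
Condition 1 (no descendant of Jv in the set): holds — descendants of Jv are {Ag, Al, Pc, Tc}; none are in {}.
Condition 2 (every backdoor path blocked by {}):
  P1: open — no interior node is in the conditioning set.
  P2: open — no interior node is in the conditioning set.
  P3: blocked at collider Al (neither it nor any descendant is in the conditioning set).
  P4: blocked at collider Al (neither it nor any descendant is in the conditioning set).
  P5: open — no interior node is in the conditioning set.
{} does not satisfy the backdoor criterion.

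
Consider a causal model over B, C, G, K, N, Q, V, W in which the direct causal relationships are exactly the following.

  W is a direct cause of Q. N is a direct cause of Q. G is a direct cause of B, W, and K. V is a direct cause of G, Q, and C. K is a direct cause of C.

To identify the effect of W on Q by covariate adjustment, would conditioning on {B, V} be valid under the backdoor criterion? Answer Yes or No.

Yes

Backdoor paths from W to Q (paths whose first edge points into W):
  P1: W <- G <- V -> Q
  P2: W <- G -> K -> C <- V -> Q
Condition 1 (no descendant of W in the set): holds — descendants of W are {Q}; none are in {B, V}.
Condition 2 (every backdoor path blocked by {B, V}):
  P1: blocked at fork node V ∈ conditioning set.
  P2: blocked at collider C (neither it nor any descendant is in the conditioning set).
{B, V} satisfies the backdoor criterion.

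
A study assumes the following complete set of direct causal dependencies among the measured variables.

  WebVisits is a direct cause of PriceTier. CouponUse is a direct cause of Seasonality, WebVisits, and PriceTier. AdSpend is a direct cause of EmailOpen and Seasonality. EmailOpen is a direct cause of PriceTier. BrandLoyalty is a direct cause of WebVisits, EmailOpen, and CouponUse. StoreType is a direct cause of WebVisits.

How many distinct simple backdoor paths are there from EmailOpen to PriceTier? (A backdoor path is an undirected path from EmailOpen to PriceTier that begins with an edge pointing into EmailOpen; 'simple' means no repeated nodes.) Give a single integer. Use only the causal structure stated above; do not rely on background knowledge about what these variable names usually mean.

A backdoor path from EmailOpen to PriceTier is any simple undirected path whose first edge points into EmailOpen (i.e. leaves EmailOpen via a parent).
Parents of EmailOpen: {AdSpend, BrandLoyalty}.
Enumerating:
  P1: EmailOpen <- BrandLoyalty -> CouponUse -> WebVisits -> PriceTier
  P2: EmailOpen <- BrandLoyalty -> CouponUse -> PriceTier
  P3: EmailOpen <- BrandLoyalty -> WebVisits <- CouponUse -> PriceTier
  P4: EmailOpen <- BrandLoyalty -> WebVisits -> PriceTier
  P5: EmailOpen <- AdSpend -> Seasonality <- CouponUse <- BrandLoyalty -> WebVisits -> PriceTier
  P6: EmailOpen <- AdSpend -> Seasonality <- CouponUse -> WebVisits -> PriceTier
  P7: EmailOpen <- AdSpend -> Seasonality <- CouponUse -> PriceTier
That exhausts the simple backdoor paths. Count: 7.

7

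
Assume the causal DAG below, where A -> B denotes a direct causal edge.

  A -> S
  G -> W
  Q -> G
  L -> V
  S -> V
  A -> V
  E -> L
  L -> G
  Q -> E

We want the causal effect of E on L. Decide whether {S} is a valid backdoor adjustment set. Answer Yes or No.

Backdoor paths from E to L (paths whose first edge points into E):
  P1: E <- Q -> G <- L
Condition 1 (no descendant of E in the set): holds — descendants of E are {G, L, V, W}; none are in {S}.
Condition 2 (every backdoor path blocked by {S}):
  P1: blocked at collider G (neither it nor any descendant is in the conditioning set).
{S} satisfies the backdoor criterion.

Yes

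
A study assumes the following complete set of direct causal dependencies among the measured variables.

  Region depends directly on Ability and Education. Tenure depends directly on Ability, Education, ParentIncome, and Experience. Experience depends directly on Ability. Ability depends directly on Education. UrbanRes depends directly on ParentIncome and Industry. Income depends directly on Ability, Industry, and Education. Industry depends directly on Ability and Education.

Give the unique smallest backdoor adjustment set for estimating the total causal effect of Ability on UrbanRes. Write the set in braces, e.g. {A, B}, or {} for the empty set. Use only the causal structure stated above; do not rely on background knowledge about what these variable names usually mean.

Variables eligible for adjustment (non-descendants of Ability, excluding Ability and UrbanRes): {Education, ParentIncome}.
Backdoor paths from Ability to UrbanRes:
  P1: Ability <- Education -> Industry -> UrbanRes
  P2: Ability <- Education -> Income <- Industry -> UrbanRes
  P3: Ability <- Education -> Tenure <- ParentIncome -> UrbanRes
The empty set is not sufficient: P1 (Ability <- Education -> Industry -> UrbanRes) has no collider blocking it and no conditioned non-collider, so it is open.
Try {Education}:
  P1: blocked at fork node Education ∈ conditioning set.
  P2: blocked at fork node Education ∈ conditioning set.
  P3: blocked at fork node Education ∈ conditioning set.
{Education} contains no descendant of Ability and blocks every backdoor path.
No other singleton works — e.g. {ParentIncome} leaves P1 open — so {Education} is the unique smallest valid adjustment set.

{Education}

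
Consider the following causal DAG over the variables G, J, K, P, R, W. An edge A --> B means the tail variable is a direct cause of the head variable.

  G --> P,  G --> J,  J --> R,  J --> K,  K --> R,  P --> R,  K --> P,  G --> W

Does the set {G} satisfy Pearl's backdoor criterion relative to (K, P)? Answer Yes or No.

Backdoor paths from K to P (paths whose first edge points into K):
  P1: K <- J <- G -> P
  P2: K <- J -> R <- P
Condition 1 (no descendant of K in the set): holds — descendants of K are {P, R}; none are in {G}.
Condition 2 (every backdoor path blocked by {G}):
  P1: blocked at fork node G ∈ conditioning set.
  P2: blocked at collider R (neither it nor any descendant is in the conditioning set).
{G} satisfies the backdoor criterion.

Yes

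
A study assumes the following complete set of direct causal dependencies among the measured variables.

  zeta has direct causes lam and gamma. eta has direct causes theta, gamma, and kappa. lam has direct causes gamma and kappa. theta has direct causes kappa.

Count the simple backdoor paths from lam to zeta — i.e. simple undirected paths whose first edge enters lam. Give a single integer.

3

A backdoor path from lam to zeta is any simple undirected path whose first edge points into lam (i.e. leaves lam via a parent).
Parents of lam: {gamma, kappa}.
Enumerating:
  P1: lam <- kappa -> theta -> eta <- gamma -> zeta
  P2: lam <- kappa -> eta <- gamma -> zeta
  P3: lam <- gamma -> zeta
That exhausts the simple backdoor paths. Count: 3.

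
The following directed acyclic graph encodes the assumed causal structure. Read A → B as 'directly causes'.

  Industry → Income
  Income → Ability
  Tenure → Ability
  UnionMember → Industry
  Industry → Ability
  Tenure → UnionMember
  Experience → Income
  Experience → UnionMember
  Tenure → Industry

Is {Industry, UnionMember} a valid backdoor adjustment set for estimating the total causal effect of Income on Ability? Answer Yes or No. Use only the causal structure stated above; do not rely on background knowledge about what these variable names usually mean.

Backdoor paths from Income to Ability (paths whose first edge points into Income):
  P1: Income <- Experience -> UnionMember <- Tenure -> Industry -> Ability
  P2: Income <- Experience -> UnionMember <- Tenure -> Ability
  P3: Income <- Experience -> UnionMember -> Industry <- Tenure -> Ability
  P4: Income <- Experience -> UnionMember -> Industry -> Ability
  P5: Income <- Industry <- Tenure -> Ability
  P6: Income <- Industry <- UnionMember <- Tenure -> Ability
  P7: Income <- Industry -> Ability
Condition 1 (no descendant of Income in the set): holds — descendants of Income are {Ability}; none are in {Industry, UnionMember}.
Condition 2 (every backdoor path blocked by {Industry, UnionMember}):
  P1: blocked at chain node Industry ∈ conditioning set.
  P2: open — collider(s) UnionMember are conditioned on (or have a conditioned descendant) and no non-collider on the path is in the set.
  P3: blocked at chain node UnionMember ∈ conditioning set.
  P4: blocked at chain node UnionMember ∈ conditioning set.
  P5: blocked at chain node Industry ∈ conditioning set.
  P6: blocked at chain node Industry ∈ conditioning set.
  P7: blocked at fork node Industry ∈ conditioning set.
{Industry, UnionMember} does not satisfy the backdoor criterion.

No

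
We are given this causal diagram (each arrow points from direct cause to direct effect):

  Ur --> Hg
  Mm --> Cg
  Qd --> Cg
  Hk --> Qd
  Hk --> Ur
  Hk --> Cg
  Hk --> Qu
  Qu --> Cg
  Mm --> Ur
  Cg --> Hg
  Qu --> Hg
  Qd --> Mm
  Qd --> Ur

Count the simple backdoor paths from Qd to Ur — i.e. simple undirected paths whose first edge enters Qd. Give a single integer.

A backdoor path from Qd to Ur is any simple undirected path whose first edge points into Qd (i.e. leaves Qd via a parent).
Parents of Qd: {Hk}.
Enumerating:
  P1: Qd <- Hk -> Qu -> Cg <- Mm -> Ur
  P2: Qd <- Hk -> Qu -> Cg -> Hg <- Ur
  P3: Qd <- Hk -> Qu -> Hg <- Cg <- Mm -> Ur
  P4: Qd <- Hk -> Qu -> Hg <- Ur
  P5: Qd <- Hk -> Cg <- Qu -> Hg <- Ur
  P6: Qd <- Hk -> Cg <- Mm -> Ur
  P7: Qd <- Hk -> Cg -> Hg <- Ur
  P8: Qd <- Hk -> Ur
That exhausts the simple backdoor paths. Count: 8.

8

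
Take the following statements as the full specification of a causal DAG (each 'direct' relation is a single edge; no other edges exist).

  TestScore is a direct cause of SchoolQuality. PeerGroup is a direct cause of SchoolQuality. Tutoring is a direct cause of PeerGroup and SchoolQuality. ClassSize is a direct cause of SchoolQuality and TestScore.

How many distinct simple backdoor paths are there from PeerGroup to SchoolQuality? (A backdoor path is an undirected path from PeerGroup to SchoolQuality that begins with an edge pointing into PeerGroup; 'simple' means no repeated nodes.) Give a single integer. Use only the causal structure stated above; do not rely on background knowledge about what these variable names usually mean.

1

A backdoor path from PeerGroup to SchoolQuality is any simple undirected path whose first edge points into PeerGroup (i.e. leaves PeerGroup via a parent).
Parents of PeerGroup: {Tutoring}.
Enumerating:
  P1: PeerGroup <- Tutoring -> SchoolQuality
That exhausts the simple backdoor paths. Count: 1.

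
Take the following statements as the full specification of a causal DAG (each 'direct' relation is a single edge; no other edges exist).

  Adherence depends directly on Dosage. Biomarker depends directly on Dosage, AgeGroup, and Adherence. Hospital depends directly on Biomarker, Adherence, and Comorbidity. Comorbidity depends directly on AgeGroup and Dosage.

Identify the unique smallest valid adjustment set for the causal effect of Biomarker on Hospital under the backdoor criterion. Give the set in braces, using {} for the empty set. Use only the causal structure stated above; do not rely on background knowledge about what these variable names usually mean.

Variables eligible for adjustment (non-descendants of Biomarker, excluding Biomarker and Hospital): {Adherence, AgeGroup, Comorbidity, Dosage}.
Backdoor paths from Biomarker to Hospital:
  P1: Biomarker <- Dosage -> Comorbidity -> Hospital
  P2: Biomarker <- Dosage -> Adherence -> Hospital
  P3: Biomarker <- AgeGroup -> Comorbidity <- Dosage -> Adherence -> Hospital
  P4: Biomarker <- AgeGroup -> Comorbidity -> Hospital
  P5: Biomarker <- Adherence <- Dosage -> Comorbidity -> Hospital
  P6: Biomarker <- Adherence -> Hospital
The empty set is not sufficient: P1 (Biomarker <- Dosage -> Comorbidity -> Hospital) has no collider blocking it and no conditioned non-collider, so it is open.
Try {Adherence, Comorbidity}:
  P1: blocked at chain node Comorbidity ∈ conditioning set.
  P2: blocked at chain node Adherence ∈ conditioning set.
  P3: blocked at chain node Adherence ∈ conditioning set.
  P4: blocked at chain node Comorbidity ∈ conditioning set.
  P5: blocked at chain node Adherence ∈ conditioning set.
  P6: blocked at fork node Adherence ∈ conditioning set.
{Adherence, Comorbidity} contains no descendant of Biomarker and blocks every backdoor path.
Every element of {Adherence, Comorbidity} is needed (dropping Adherence leaves P2 open; dropping Comorbidity leaves P1 open), so no proper subset is valid.
Among all size-2 subsets of the eligible variables, only {Adherence, Comorbidity} blocks every backdoor path, so it is the unique smallest valid adjustment set.

{Adherence, Comorbidity}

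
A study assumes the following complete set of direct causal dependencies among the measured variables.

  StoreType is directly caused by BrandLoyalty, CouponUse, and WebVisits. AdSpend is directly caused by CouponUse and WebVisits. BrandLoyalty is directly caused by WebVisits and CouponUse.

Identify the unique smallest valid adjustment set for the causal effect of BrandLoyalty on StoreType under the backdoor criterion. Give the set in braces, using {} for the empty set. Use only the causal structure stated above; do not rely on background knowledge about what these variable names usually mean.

Variables eligible for adjustment (non-descendants of BrandLoyalty, excluding BrandLoyalty and StoreType): {AdSpend, CouponUse, WebVisits}.
Backdoor paths from BrandLoyalty to StoreType:
  P1: BrandLoyalty <- WebVisits -> AdSpend <- CouponUse -> StoreType
  P2: BrandLoyalty <- WebVisits -> StoreType
  P3: BrandLoyalty <- CouponUse -> AdSpend <- WebVisits -> StoreType
  P4: BrandLoyalty <- CouponUse -> StoreType
The empty set is not sufficient: P2 (BrandLoyalty <- WebVisits -> StoreType) has no collider blocking it and no conditioned non-collider, so it is open.
Try {CouponUse, WebVisits}:
  P1: blocked at fork node WebVisits ∈ conditioning set.
  P2: blocked at fork node WebVisits ∈ conditioning set.
  P3: blocked at fork node CouponUse ∈ conditioning set.
  P4: blocked at fork node CouponUse ∈ conditioning set.
{CouponUse, WebVisits} contains no descendant of BrandLoyalty and blocks every backdoor path.
Every element of {CouponUse, WebVisits} is needed (dropping CouponUse leaves P4 open; dropping WebVisits leaves P2 open), so no proper subset is valid.
Among all size-2 subsets of the eligible variables, only {CouponUse, WebVisits} blocks every backdoor path, so it is the unique smallest valid adjustment set.

{CouponUse, WebVisits}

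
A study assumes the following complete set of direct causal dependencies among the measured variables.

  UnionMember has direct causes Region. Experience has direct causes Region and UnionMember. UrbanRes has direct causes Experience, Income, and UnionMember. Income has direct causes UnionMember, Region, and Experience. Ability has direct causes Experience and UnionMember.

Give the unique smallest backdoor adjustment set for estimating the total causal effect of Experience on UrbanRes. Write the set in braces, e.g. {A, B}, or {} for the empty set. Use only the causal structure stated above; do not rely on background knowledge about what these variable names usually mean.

{Region, UnionMember}

Variables eligible for adjustment (non-descendants of Experience, excluding Experience and UrbanRes): {Region, UnionMember}.
Backdoor paths from Experience to UrbanRes:
  P1: Experience <- Region -> UnionMember -> Income -> UrbanRes
  P2: Experience <- Region -> UnionMember -> UrbanRes
  P3: Experience <- Region -> Income <- UnionMember -> UrbanRes
  P4: Experience <- Region -> Income -> UrbanRes
  P5: Experience <- UnionMember <- Region -> Income -> UrbanRes
  P6: Experience <- UnionMember -> Income -> UrbanRes
  P7: Experience <- UnionMember -> UrbanRes
The empty set is not sufficient: P1 (Experience <- Region -> UnionMember -> Income -> UrbanRes) has no collider blocking it and no conditioned non-collider, so it is open.
Try {Region, UnionMember}:
  P1: blocked at fork node Region ∈ conditioning set.
  P2: blocked at fork node Region ∈ conditioning set.
  P3: blocked at fork node Region ∈ conditioning set.
  P4: blocked at fork node Region ∈ conditioning set.
  P5: blocked at chain node UnionMember ∈ conditioning set.
  P6: blocked at fork node UnionMember ∈ conditioning set.
  P7: blocked at fork node UnionMember ∈ conditioning set.
{Region, UnionMember} contains no descendant of Experience and blocks every backdoor path.
Every element of {Region, UnionMember} is needed (dropping Region leaves P4 open; dropping UnionMember leaves P6 open), so no proper subset is valid.
Among all size-2 subsets of the eligible variables, only {Region, UnionMember} blocks every backdoor path, so it is the unique smallest valid adjustment set.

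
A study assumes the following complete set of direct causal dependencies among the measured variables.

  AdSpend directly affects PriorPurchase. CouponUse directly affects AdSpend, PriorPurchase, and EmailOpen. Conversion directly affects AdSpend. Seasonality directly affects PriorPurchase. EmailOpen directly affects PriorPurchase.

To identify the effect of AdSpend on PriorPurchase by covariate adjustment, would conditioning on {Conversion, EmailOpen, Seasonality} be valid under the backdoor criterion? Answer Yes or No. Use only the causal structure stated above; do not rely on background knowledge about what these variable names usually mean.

Backdoor paths from AdSpend to PriorPurchase (paths whose first edge points into AdSpend):
  P1: AdSpend <- CouponUse -> EmailOpen -> PriorPurchase
  P2: AdSpend <- CouponUse -> PriorPurchase
Condition 1 (no descendant of AdSpend in the set): holds — descendants of AdSpend are {PriorPurchase}; none are in {Conversion, EmailOpen, Seasonality}.
Condition 2 (every backdoor path blocked by {Conversion, EmailOpen, Seasonality}):
  P1: blocked at chain node EmailOpen ∈ conditioning set.
  P2: open — no interior node is in the conditioning set.
{Conversion, EmailOpen, Seasonality} does not satisfy the backdoor criterion.

No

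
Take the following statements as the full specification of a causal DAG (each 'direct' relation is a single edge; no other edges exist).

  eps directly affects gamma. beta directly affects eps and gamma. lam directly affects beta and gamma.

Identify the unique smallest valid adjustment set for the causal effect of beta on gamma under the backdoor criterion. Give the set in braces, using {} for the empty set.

Variables eligible for adjustment (non-descendants of beta, excluding beta and gamma): {lam}.
Backdoor paths from beta to gamma:
  P1: beta <- lam -> gamma
The empty set is not sufficient: P1 (beta <- lam -> gamma) has no collider blocking it and no conditioned non-collider, so it is open.
Try {lam}:
  P1: blocked at fork node lam ∈ conditioning set.
{lam} contains no descendant of beta and blocks every backdoor path.
{lam} is the unique smallest valid adjustment set.

{lam}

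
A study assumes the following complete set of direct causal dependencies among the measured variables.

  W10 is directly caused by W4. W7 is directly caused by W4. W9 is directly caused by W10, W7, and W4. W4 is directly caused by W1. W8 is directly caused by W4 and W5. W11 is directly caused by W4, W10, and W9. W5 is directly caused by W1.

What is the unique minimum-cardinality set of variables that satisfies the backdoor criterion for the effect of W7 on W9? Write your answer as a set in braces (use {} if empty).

{W4}

Variables eligible for adjustment (non-descendants of W7, excluding W7 and W9): {W1, W10, W4, W5, W8}.
Backdoor paths from W7 to W9:
  P1: W7 <- W4 -> W10 -> W9
  P2: W7 <- W4 -> W10 -> W11 <- W9
  P3: W7 <- W4 -> W9
  P4: W7 <- W4 -> W11 <- W10 -> W9
  P5: W7 <- W4 -> W11 <- W9
The empty set is not sufficient: P1 (W7 <- W4 -> W10 -> W9) has no collider blocking it and no conditioned non-collider, so it is open.
Try {W4}:
  P1: blocked at fork node W4 ∈ conditioning set.
  P2: blocked at fork node W4 ∈ conditioning set.
  P3: blocked at fork node W4 ∈ conditioning set.
  P4: blocked at fork node W4 ∈ conditioning set.
  P5: blocked at fork node W4 ∈ conditioning set.
{W4} contains no descendant of W7 and blocks every backdoor path.
No other singleton works — e.g. {W1} leaves P1 open — so {W4} is the unique smallest valid adjustment set.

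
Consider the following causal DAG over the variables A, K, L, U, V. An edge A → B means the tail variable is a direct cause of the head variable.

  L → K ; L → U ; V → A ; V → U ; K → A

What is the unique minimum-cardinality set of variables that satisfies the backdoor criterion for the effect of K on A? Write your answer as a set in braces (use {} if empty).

Variables eligible for adjustment (non-descendants of K, excluding K and A): {L, U, V}.
Backdoor paths from K to A:
  P1: K <- L -> U <- V -> A
Each backdoor path contains an unconditioned collider, so every path is already blocked with the empty conditioning set:
  P1: blocked at collider U (neither it nor any descendant is in the conditioning set).
The empty set is therefore the unique smallest valid set.

{}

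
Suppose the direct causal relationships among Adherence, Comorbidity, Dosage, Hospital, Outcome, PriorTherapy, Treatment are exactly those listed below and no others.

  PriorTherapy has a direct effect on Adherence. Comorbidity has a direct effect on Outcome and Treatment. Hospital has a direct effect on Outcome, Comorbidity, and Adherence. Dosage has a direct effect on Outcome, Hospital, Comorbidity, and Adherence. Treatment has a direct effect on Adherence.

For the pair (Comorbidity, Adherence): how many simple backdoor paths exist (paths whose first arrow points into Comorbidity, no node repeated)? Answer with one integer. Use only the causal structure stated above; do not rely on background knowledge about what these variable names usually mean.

A backdoor path from Comorbidity to Adherence is any simple undirected path whose first edge points into Comorbidity (i.e. leaves Comorbidity via a parent).
Parents of Comorbidity: {Dosage, Hospital}.
Enumerating:
  P1: Comorbidity <- Dosage -> Hospital -> Adherence
  P2: Comorbidity <- Dosage -> Outcome <- Hospital -> Adherence
  P3: Comorbidity <- Dosage -> Adherence
  P4: Comorbidity <- Hospital <- Dosage -> Adherence
  P5: Comorbidity <- Hospital -> Outcome <- Dosage -> Adherence
  P6: Comorbidity <- Hospital -> Adherence
That exhausts the simple backdoor paths. Count: 6.

6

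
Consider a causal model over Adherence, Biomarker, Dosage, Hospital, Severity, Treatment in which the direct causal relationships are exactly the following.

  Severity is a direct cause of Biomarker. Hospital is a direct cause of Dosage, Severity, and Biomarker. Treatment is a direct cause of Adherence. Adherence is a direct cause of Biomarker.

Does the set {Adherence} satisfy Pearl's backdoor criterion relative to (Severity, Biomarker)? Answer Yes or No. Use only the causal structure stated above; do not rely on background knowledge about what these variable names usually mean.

Backdoor paths from Severity to Biomarker (paths whose first edge points into Severity):
  P1: Severity <- Hospital -> Biomarker
Condition 1 (no descendant of Severity in the set): holds — descendants of Severity are {Biomarker}; none are in {Adherence}.
Condition 2 (every backdoor path blocked by {Adherence}):
  P1: open — no interior node is in the conditioning set.
{Adherence} does not satisfy the backdoor criterion.

No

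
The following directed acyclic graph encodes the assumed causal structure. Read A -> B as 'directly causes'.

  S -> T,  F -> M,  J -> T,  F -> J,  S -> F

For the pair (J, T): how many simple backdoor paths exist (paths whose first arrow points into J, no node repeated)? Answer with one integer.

1

A backdoor path from J to T is any simple undirected path whose first edge points into J (i.e. leaves J via a parent).
Parents of J: {F}.
Enumerating:
  P1: J <- F <- S -> T
That exhausts the simple backdoor paths. Count: 1.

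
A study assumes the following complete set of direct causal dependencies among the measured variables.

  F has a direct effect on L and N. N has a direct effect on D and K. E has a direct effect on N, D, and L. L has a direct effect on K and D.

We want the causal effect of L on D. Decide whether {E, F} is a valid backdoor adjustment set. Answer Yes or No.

Yes

Backdoor paths from L to D (paths whose first edge points into L):
  P1: L <- E -> N -> D
  P2: L <- E -> D
  P3: L <- F -> N <- E -> D
  P4: L <- F -> N -> D
Condition 1 (no descendant of L in the set): holds — descendants of L are {D, K}; none are in {E, F}.
Condition 2 (every backdoor path blocked by {E, F}):
  P1: blocked at fork node E ∈ conditioning set.
  P2: blocked at fork node E ∈ conditioning set.
  P3: blocked at fork node F ∈ conditioning set.
  P4: blocked at fork node F ∈ conditioning set.
{E, F} satisfies the backdoor criterion.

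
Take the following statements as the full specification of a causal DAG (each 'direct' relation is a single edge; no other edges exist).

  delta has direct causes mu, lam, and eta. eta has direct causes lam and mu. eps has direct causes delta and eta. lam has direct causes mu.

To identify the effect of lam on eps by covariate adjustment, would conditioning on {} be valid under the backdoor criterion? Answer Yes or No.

Backdoor paths from lam to eps (paths whose first edge points into lam):
  P1: lam <- mu -> eta -> delta -> eps
  P2: lam <- mu -> eta -> eps
  P3: lam <- mu -> delta <- eta -> eps
  P4: lam <- mu -> delta -> eps
Condition 1 (no descendant of lam in the set): holds — descendants of lam are {delta, eps, eta}; none are in {}.
Condition 2 (every backdoor path blocked by {}):
  P1: open — no interior node is in the conditioning set.
  P2: open — no interior node is in the conditioning set.
  P3: blocked at collider delta (neither it nor any descendant is in the conditioning set).
  P4: open — no interior node is in the conditioning set.
{} does not satisfy the backdoor criterion.

No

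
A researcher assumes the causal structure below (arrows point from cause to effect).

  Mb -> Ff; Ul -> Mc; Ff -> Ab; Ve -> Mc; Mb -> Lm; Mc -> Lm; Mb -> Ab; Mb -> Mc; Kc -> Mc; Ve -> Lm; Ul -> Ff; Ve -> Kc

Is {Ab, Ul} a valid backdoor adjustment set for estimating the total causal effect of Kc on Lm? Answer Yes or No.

Backdoor paths from Kc to Lm (paths whose first edge points into Kc):
  P1: Kc <- Ve -> Mc <- Ul -> Ff <- Mb -> Lm
  P2: Kc <- Ve -> Mc <- Ul -> Ff -> Ab <- Mb -> Lm
  P3: Kc <- Ve -> Mc <- Mb -> Lm
  P4: Kc <- Ve -> Mc -> Lm
  P5: Kc <- Ve -> Lm
Condition 1 (no descendant of Kc in the set): holds — descendants of Kc are {Lm, Mc}; none are in {Ab, Ul}.
Condition 2 (every backdoor path blocked by {Ab, Ul}):
  P1: blocked at collider Mc (neither it nor any descendant is in the conditioning set).
  P2: blocked at collider Mc (neither it nor any descendant is in the conditioning set).
  P3: blocked at collider Mc (neither it nor any descendant is in the conditioning set).
  P4: open — no interior node is in the conditioning set.
  P5: open — no interior node is in the conditioning set.
{Ab, Ul} does not satisfy the backdoor criterion.

No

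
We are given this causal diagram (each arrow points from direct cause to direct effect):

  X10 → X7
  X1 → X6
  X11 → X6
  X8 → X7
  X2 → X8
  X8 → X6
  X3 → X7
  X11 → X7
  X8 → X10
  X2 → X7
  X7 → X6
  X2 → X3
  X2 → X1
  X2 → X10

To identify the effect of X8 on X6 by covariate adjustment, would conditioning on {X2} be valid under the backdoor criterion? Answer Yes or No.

Backdoor paths from X8 to X6 (paths whose first edge points into X8):
  P1: X8 <- X2 -> X3 -> X7 <- X11 -> X6
  P2: X8 <- X2 -> X3 -> X7 -> X6
  P3: X8 <- X2 -> X10 -> X7 <- X11 -> X6
  P4: X8 <- X2 -> X10 -> X7 -> X6
  P5: X8 <- X2 -> X7 <- X11 -> X6
  P6: X8 <- X2 -> X7 -> X6
  P7: X8 <- X2 -> X1 -> X6
Condition 1 (no descendant of X8 in the set): holds — descendants of X8 are {X10, X6, X7}; none are in {X2}.
Condition 2 (every backdoor path blocked by {X2}):
  P1: blocked at fork node X2 ∈ conditioning set.
  P2: blocked at fork node X2 ∈ conditioning set.
  P3: blocked at fork node X2 ∈ conditioning set.
  P4: blocked at fork node X2 ∈ conditioning set.
  P5: blocked at fork node X2 ∈ conditioning set.
  P6: blocked at fork node X2 ∈ conditioning set.
  P7: blocked at fork node X2 ∈ conditioning set.
{X2} satisfies the backdoor criterion.

Yes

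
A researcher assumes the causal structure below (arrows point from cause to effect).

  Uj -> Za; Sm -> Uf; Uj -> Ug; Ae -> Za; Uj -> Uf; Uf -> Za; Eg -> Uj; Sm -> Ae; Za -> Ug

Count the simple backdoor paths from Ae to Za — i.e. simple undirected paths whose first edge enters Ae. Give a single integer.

3

A backdoor path from Ae to Za is any simple undirected path whose first edge points into Ae (i.e. leaves Ae via a parent).
Parents of Ae: {Sm}.
Enumerating:
  P1: Ae <- Sm -> Uf <- Uj -> Za
  P2: Ae <- Sm -> Uf <- Uj -> Ug <- Za
  P3: Ae <- Sm -> Uf -> Za
That exhausts the simple backdoor paths. Count: 3.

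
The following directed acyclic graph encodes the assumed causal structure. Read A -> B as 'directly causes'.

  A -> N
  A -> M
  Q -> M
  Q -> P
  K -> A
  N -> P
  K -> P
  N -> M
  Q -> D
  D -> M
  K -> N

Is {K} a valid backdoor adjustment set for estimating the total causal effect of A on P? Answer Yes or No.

Backdoor paths from A to P (paths whose first edge points into A):
  P1: A <- K -> N -> M <- Q -> P
  P2: A <- K -> N -> M <- D <- Q -> P
  P3: A <- K -> N -> P
  P4: A <- K -> P
Condition 1 (no descendant of A in the set): holds — descendants of A are {M, N, P}; none are in {K}.
Condition 2 (every backdoor path blocked by {K}):
  P1: blocked at fork node K ∈ conditioning set.
  P2: blocked at fork node K ∈ conditioning set.
  P3: blocked at fork node K ∈ conditioning set.
  P4: blocked at fork node K ∈ conditioning set.
{K} satisfies the backdoor criterion.

Yes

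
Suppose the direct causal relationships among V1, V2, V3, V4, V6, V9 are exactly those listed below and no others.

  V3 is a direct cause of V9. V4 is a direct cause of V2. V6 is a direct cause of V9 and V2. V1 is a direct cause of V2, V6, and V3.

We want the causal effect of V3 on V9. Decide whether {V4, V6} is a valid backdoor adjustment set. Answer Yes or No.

Yes

Backdoor paths from V3 to V9 (paths whose first edge points into V3):
  P1: V3 <- V1 -> V6 -> V9
  P2: V3 <- V1 -> V2 <- V6 -> V9
Condition 1 (no descendant of V3 in the set): holds — descendants of V3 are {V9}; none are in {V4, V6}.
Condition 2 (every backdoor path blocked by {V4, V6}):
  P1: blocked at chain node V6 ∈ conditioning set.
  P2: blocked at collider V2 (neither it nor any descendant is in the conditioning set).
{V4, V6} satisfies the backdoor criterion.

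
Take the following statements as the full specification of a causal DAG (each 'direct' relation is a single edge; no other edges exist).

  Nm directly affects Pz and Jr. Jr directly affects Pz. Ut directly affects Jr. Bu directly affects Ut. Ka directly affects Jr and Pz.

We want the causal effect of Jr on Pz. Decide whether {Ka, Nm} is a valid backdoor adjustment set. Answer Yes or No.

Backdoor paths from Jr to Pz (paths whose first edge points into Jr):
  P1: Jr <- Ka -> Pz
  P2: Jr <- Nm -> Pz
Condition 1 (no descendant of Jr in the set): holds — descendants of Jr are {Pz}; none are in {Ka, Nm}.
Condition 2 (every backdoor path blocked by {Ka, Nm}):
  P1: blocked at fork node Ka ∈ conditioning set.
  P2: blocked at fork node Nm ∈ conditioning set.
{Ka, Nm} satisfies the backdoor criterion.

Yes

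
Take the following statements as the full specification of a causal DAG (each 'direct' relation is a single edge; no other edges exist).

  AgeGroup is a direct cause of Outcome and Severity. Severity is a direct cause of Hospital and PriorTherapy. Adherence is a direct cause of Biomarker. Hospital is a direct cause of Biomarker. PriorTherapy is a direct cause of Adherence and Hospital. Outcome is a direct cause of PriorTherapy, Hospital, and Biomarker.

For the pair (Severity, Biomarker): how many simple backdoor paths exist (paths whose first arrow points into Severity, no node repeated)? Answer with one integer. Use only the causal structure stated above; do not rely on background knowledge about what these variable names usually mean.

5

A backdoor path from Severity to Biomarker is any simple undirected path whose first edge points into Severity (i.e. leaves Severity via a parent).
Parents of Severity: {AgeGroup}.
Enumerating:
  P1: Severity <- AgeGroup -> Outcome -> PriorTherapy -> Hospital -> Biomarker
  P2: Severity <- AgeGroup -> Outcome -> PriorTherapy -> Adherence -> Biomarker
  P3: Severity <- AgeGroup -> Outcome -> Hospital <- PriorTherapy -> Adherence -> Biomarker
  P4: Severity <- AgeGroup -> Outcome -> Hospital -> Biomarker
  P5: Severity <- AgeGroup -> Outcome -> Biomarker
That exhausts the simple backdoor paths. Count: 5.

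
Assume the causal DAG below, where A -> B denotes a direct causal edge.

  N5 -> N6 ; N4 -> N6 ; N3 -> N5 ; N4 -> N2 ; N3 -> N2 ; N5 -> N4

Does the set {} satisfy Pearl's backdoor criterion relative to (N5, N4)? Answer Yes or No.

Yes

Backdoor paths from N5 to N4 (paths whose first edge points into N5):
  P1: N5 <- N3 -> N2 <- N4
Condition 1 (no descendant of N5 in the set): holds — descendants of N5 are {N2, N4, N6}; none are in {}.
Condition 2 (every backdoor path blocked by {}):
  P1: blocked at collider N2 (neither it nor any descendant is in the conditioning set).
{} satisfies the backdoor criterion.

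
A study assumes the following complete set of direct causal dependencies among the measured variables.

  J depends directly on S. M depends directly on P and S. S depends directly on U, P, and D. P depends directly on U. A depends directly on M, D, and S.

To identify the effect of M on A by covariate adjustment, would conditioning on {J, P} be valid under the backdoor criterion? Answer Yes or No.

Backdoor paths from M to A (paths whose first edge points into M):
  P1: M <- P <- U -> S <- D -> A
  P2: M <- P <- U -> S -> A
  P3: M <- P -> S <- D -> A
  P4: M <- P -> S -> A
  P5: M <- S <- D -> A
  P6: M <- S -> A
Condition 1 (no descendant of M in the set): holds — descendants of M are {A}; none are in {J, P}.
Condition 2 (every backdoor path blocked by {J, P}):
  P1: blocked at chain node P ∈ conditioning set.
  P2: blocked at chain node P ∈ conditioning set.
  P3: blocked at fork node P ∈ conditioning set.
  P4: blocked at fork node P ∈ conditioning set.
  P5: open — no interior node is in the conditioning set.
  P6: open — no interior node is in the conditioning set.
{J, P} does not satisfy the backdoor criterion.

No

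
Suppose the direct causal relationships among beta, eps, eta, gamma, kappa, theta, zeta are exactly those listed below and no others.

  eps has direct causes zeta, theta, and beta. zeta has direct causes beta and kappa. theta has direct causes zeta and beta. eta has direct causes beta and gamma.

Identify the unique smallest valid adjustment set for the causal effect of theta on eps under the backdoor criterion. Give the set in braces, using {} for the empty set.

{beta, zeta}

Variables eligible for adjustment (non-descendants of theta, excluding theta and eps): {beta, eta, gamma, kappa, zeta}.
Backdoor paths from theta to eps:
  P1: theta <- beta -> zeta -> eps
  P2: theta <- beta -> eps
  P3: theta <- zeta <- beta -> eps
  P4: theta <- zeta -> eps
The empty set is not sufficient: P1 (theta <- beta -> zeta -> eps) has no collider blocking it and no conditioned non-collider, so it is open.
Try {beta, zeta}:
  P1: blocked at fork node beta ∈ conditioning set.
  P2: blocked at fork node beta ∈ conditioning set.
  P3: blocked at chain node zeta ∈ conditioning set.
  P4: blocked at fork node zeta ∈ conditioning set.
{beta, zeta} contains no descendant of theta and blocks every backdoor path.
Every element of {beta, zeta} is needed (dropping beta leaves P2 open; dropping zeta leaves P4 open), so no proper subset is valid.
Among all size-2 subsets of the eligible variables, only {beta, zeta} blocks every backdoor path, so it is the unique smallest valid adjustment set.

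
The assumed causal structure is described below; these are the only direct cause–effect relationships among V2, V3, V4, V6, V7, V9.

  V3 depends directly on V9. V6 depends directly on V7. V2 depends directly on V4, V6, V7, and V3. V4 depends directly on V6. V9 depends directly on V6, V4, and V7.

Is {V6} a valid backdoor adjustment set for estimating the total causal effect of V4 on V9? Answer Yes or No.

Yes

Backdoor paths from V4 to V9 (paths whose first edge points into V4):
  P1: V4 <- V6 <- V7 -> V9
  P2: V4 <- V6 <- V7 -> V2 <- V3 <- V9
  P3: V4 <- V6 -> V9
  P4: V4 <- V6 -> V2 <- V7 -> V9
  P5: V4 <- V6 -> V2 <- V3 <- V9
Condition 1 (no descendant of V4 in the set): holds — descendants of V4 are {V2, V3, V9}; none are in {V6}.
Condition 2 (every backdoor path blocked by {V6}):
  P1: blocked at chain node V6 ∈ conditioning set.
  P2: blocked at chain node V6 ∈ conditioning set.
  P3: blocked at fork node V6 ∈ conditioning set.
  P4: blocked at fork node V6 ∈ conditioning set.
  P5: blocked at fork node V6 ∈ conditioning set.
{V6} satisfies the backdoor criterion.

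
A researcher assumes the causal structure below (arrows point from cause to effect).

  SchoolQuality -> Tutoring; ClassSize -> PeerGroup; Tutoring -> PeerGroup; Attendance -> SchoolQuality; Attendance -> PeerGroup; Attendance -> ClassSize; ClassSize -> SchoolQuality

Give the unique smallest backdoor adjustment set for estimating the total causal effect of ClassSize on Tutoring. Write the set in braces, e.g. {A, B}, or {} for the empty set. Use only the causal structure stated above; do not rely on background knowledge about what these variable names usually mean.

Variables eligible for adjustment (non-descendants of ClassSize, excluding ClassSize and Tutoring): {Attendance}.
Backdoor paths from ClassSize to Tutoring:
  P1: ClassSize <- Attendance -> SchoolQuality -> Tutoring
  P2: ClassSize <- Attendance -> PeerGroup <- Tutoring
The empty set is not sufficient: P1 (ClassSize <- Attendance -> SchoolQuality -> Tutoring) has no collider blocking it and no conditioned non-collider, so it is open.
Try {Attendance}:
  P1: blocked at fork node Attendance ∈ conditioning set.
  P2: blocked at fork node Attendance ∈ conditioning set.
{Attendance} contains no descendant of ClassSize and blocks every backdoor path.
{Attendance} is the unique smallest valid adjustment set.

{Attendance}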